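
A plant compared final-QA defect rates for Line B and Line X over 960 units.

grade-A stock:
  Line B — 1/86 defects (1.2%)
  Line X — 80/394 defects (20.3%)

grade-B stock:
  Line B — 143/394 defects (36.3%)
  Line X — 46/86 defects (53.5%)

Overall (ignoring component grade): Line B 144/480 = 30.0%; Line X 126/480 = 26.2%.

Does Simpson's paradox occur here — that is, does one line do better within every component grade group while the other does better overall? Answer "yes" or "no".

Within each component grade level (grade-A stock 1.2% vs 20.3%; grade-B stock 36.3% vs 53.5%), Line B has the lower rate every time. Pooled: 30.0% vs 26.2% — Line X has the lower rate overall. The two comparisons disagree.

yes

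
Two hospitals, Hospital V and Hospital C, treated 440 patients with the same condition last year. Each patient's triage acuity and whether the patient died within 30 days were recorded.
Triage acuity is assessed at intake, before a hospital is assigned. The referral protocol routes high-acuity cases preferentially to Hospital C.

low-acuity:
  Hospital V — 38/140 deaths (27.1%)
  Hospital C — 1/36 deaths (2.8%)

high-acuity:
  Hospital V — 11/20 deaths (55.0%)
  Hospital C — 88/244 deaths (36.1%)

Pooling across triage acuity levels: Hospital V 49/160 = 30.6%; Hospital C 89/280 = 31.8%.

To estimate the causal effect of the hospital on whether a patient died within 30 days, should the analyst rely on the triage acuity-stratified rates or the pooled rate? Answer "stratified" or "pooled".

stratified

Triage acuity satisfies the back-door criterion: it is not a descendant of the hospital, and it blocks the spurious path from hospital to outcome. Adjusting for it (i.e., using the within-triage acuity rates) gives the causal effect.
Within each level — low-acuity: 27.1% vs 2.8%; high-acuity: 55.0% vs 36.1% — Hospital C is lower every time.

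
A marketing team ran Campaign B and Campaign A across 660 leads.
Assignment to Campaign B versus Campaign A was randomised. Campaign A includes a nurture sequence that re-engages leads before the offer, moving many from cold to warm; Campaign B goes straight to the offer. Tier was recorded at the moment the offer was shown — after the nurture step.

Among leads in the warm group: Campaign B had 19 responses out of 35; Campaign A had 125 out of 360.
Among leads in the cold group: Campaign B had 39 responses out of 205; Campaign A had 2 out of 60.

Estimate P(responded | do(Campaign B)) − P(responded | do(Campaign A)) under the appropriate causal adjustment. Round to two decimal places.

-0.06

Within every engagement tier level Campaign B has the higher rate, yet pooled Campaign A does — Simpson's reversal.
The distribution of engagement tier is itself part of what the campaign does — it is an intermediate outcome. Holding it fixed would remove that part of the effect; the total effect is the pooled difference.
The causal difference is the pooled difference: 0.242 − 0.302 = -0.061.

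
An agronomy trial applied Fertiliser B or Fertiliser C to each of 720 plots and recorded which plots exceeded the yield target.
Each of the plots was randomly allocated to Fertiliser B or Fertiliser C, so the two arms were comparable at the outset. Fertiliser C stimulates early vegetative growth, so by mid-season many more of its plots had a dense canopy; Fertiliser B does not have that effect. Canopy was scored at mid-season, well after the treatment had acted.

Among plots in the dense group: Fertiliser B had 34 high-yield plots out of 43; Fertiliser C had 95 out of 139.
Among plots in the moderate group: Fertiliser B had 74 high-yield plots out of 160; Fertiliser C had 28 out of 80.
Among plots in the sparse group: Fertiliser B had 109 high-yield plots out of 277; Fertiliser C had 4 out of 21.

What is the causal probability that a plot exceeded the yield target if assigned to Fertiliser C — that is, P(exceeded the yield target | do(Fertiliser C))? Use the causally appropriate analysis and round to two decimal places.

Mid-season canopy is downstream of the fertiliser. One should not condition on a consequence of treatment, so the overall rates are the right comparison.
So P(outcome | do(Fertiliser C)) is just the pooled rate for Fertiliser C: 127/240 = 0.529.

0.53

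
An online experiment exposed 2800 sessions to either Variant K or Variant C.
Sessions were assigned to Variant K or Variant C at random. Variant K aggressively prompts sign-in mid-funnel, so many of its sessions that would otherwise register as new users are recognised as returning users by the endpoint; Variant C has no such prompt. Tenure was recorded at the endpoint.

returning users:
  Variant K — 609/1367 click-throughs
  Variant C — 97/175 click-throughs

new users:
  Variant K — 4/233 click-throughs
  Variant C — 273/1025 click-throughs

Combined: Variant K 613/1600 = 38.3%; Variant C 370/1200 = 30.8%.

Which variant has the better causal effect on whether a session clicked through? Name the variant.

User tenure lies on the pathway variant → user tenure → outcome, so adjusting for it blocks the indirect effect. For the total causal effect of variant, use the unadjusted pooled rates.
Pooled: Variant K 38.3% vs Variant C 30.8%; Variant K is higher overall.

Variant K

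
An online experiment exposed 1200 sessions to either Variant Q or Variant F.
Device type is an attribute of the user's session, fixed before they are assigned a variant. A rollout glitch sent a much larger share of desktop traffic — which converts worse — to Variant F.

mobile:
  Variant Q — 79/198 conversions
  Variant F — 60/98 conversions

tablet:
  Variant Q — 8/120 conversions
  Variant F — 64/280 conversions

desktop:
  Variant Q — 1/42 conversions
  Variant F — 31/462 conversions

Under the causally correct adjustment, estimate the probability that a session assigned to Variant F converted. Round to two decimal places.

Nothing the variant does changes device type; the imbalance is an allocation artefact. With device type also predicting the outcome, the pooled figure is confounded, and the within-stratum comparison is the causal one.
Standardising Variant F to the population device type mix: 0.247·60/98 + 0.333·64/280 + 0.420·31/462 = 0.255.

0.26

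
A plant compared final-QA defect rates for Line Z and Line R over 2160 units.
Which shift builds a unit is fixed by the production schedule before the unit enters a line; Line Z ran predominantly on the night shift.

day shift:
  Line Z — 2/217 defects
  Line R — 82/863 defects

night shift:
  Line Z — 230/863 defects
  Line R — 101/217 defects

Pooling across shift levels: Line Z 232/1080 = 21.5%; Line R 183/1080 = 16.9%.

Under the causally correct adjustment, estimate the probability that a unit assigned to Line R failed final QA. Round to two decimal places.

0.28

Here shift is a common cause — it drives both which line a case falls under and the outcome. The crude comparison mixes populations; the stratum-specific rates are the causally relevant ones.
Standardising Line R to the population shift mix: 0.500·82/863 + 0.500·101/217 = 0.280.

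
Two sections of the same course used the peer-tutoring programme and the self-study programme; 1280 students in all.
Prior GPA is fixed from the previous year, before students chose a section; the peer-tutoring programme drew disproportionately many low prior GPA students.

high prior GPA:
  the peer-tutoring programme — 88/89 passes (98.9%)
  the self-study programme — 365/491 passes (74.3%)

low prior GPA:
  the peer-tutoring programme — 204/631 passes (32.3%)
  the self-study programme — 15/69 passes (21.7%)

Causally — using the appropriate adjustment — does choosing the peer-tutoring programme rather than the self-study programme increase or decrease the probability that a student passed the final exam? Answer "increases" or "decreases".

increases

the peer-tutoring programme is higher inside every prior GPA band stratum but the self-study programme is higher in aggregate. Whether to stratify depends on how prior GPA band relates to the teaching method.
Prior GPA band satisfies the back-door criterion: it is not a descendant of the teaching method, and it blocks the spurious path from teaching method to outcome. Adjusting for it (i.e., using the within-prior GPA band rates) gives the causal effect.
Within each level — high prior GPA: 98.9% vs 74.3%; low prior GPA: 32.3% vs 21.7% — the peer-tutoring programme is higher every time.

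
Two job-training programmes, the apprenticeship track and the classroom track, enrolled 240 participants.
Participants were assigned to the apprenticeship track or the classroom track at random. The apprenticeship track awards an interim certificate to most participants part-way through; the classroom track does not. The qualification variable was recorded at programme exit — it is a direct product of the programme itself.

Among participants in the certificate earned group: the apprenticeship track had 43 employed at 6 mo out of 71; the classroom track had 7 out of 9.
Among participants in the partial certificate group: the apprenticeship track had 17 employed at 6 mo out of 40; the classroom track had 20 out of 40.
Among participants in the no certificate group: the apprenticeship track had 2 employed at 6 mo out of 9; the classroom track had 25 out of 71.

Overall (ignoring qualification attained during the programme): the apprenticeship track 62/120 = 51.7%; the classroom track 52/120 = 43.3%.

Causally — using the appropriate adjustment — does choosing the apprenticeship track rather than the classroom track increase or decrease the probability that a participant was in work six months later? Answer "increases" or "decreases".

The qualification attained during the programme-specific comparison favours the classroom track throughout, but the pooled figures favour the apprenticeship track. The question is whether to condition on qualification attained during the programme.
Stratifying would compare programmes among participants the programmes themselves sorted into qualification attained during the programme groups — a form of selection on an intermediate. The unconditioned pooled rates give the total causal effect.
Pooled: the apprenticeship track 51.7% vs the classroom track 43.3%; the apprenticeship track is higher overall.

increases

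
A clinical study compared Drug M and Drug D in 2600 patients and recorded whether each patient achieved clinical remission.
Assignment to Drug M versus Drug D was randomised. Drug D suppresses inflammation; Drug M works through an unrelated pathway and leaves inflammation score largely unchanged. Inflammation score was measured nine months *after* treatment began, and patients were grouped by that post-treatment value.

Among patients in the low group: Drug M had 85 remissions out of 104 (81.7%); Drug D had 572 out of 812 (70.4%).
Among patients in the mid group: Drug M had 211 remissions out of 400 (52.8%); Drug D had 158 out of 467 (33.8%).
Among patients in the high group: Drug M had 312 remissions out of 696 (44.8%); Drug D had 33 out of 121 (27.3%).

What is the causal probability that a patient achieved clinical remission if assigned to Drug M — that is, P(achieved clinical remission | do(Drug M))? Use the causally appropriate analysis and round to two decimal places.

Drug M is higher inside every inflammation score stratum but Drug D is higher in aggregate. Whether to stratify depends on how inflammation score relates to the drug.
Inflammation score is downstream of the drug. One should not condition on a consequence of treatment, so the overall rates are the right comparison.
So P(outcome | do(Drug M)) is just the pooled rate for Drug M: 608/1200 = 0.507.

0.51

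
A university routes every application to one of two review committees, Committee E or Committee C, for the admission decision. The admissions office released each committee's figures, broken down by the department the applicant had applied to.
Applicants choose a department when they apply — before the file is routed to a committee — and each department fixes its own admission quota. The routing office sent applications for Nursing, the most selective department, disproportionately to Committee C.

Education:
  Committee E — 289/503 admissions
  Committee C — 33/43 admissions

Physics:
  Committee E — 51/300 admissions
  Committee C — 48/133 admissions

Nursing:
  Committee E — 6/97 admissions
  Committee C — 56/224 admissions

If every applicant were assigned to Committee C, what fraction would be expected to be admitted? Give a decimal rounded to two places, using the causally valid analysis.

0.50

Since department is a pre-existing factor (not a product of the review committee) and it affects the outcome on its own, it is a confounder. The stratified rates, not the pooled rate, identify the causal effect.
Standardising Committee C to the population department mix: 0.420·33/43 + 0.333·48/133 + 0.247·56/224 = 0.504.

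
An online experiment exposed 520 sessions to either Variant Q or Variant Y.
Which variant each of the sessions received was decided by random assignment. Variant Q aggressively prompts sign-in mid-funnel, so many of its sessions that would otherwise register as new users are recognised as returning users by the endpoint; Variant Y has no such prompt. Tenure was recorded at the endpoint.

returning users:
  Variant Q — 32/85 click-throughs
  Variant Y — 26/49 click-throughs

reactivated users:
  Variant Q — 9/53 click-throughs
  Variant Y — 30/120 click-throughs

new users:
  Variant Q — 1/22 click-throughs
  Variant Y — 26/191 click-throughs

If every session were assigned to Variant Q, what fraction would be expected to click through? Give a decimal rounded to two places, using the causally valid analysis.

Within every user tenure level Variant Y has the higher rate, yet pooled Variant Q does — Simpson's reversal.
User tenure is recorded after the variant and is itself shifted by it — it sits on the causal path from variant to outcome. Conditioning on a mediator would strip out part of the effect we want; the pooled comparison gives the total causal effect.
So P(outcome | do(Variant Q)) is just the pooled rate for Variant Q: 42/160 = 0.263.

0.26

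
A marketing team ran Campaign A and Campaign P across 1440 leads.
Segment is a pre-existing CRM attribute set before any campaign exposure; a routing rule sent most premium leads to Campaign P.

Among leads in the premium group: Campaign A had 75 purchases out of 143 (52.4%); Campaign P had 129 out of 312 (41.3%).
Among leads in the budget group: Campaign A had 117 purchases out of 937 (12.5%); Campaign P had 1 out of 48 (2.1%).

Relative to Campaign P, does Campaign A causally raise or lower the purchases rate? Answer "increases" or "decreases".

increases

Since customer segment is a pre-existing factor (not a product of the campaign) and it affects the outcome on its own, it is a confounder. The stratified rates, not the pooled rate, identify the causal effect.
Within each level — premium: 52.4% vs 41.3%; budget: 12.5% vs 2.1% — Campaign A is higher every time.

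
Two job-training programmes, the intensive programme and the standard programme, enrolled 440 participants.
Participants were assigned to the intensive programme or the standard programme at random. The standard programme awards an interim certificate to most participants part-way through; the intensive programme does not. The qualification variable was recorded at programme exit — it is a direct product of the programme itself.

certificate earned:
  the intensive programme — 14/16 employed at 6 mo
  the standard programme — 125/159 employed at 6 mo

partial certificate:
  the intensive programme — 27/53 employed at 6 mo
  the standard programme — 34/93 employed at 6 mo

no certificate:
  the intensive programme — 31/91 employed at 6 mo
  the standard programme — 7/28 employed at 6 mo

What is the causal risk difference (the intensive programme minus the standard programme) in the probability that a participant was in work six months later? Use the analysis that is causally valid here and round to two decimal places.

-0.14

The distribution of qualification attained during the programme is itself part of what the programme does — it is an intermediate outcome. Holding it fixed would remove that part of the effect; the total effect is the pooled difference.
The causal difference is the pooled difference: 0.450 − 0.593 = -0.143.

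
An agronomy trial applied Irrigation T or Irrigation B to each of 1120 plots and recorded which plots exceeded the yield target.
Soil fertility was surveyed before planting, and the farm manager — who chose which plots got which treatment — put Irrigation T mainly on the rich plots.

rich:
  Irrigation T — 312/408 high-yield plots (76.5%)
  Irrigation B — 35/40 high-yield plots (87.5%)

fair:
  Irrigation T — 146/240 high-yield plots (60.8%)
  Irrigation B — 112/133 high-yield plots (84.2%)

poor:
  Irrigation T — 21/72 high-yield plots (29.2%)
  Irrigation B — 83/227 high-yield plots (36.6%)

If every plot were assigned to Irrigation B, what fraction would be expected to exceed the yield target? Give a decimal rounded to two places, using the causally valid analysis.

Within every soil fertility level Irrigation B has the higher rate, yet pooled Irrigation T does — Simpson's reversal.
Nothing the irrigation does changes soil fertility; the imbalance is an allocation artefact. With soil fertility also predicting the outcome, the pooled figure is confounded, and the within-stratum comparison is the causal one.
Standardising Irrigation B to the population soil fertility mix: 0.400·35/40 + 0.333·112/133 + 0.267·83/227 = 0.728.

0.73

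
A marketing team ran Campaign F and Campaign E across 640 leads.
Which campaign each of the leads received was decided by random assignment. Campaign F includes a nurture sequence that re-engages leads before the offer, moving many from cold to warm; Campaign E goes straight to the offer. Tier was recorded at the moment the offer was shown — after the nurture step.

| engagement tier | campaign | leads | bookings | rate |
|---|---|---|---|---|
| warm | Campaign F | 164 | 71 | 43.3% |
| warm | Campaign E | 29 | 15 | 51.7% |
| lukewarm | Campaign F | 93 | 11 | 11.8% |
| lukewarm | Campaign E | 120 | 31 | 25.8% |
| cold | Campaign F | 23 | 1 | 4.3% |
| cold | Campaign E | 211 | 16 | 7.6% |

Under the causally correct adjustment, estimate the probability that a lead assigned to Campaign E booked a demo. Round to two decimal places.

The engagement tier-specific comparison favours Campaign E throughout, but the pooled figures favour Campaign F. The question is whether to condition on engagement tier.
The distribution of engagement tier is itself part of what the campaign does — it is an intermediate outcome. Holding it fixed would remove that part of the effect; the total effect is the pooled difference.
So P(outcome | do(Campaign E)) is just the pooled rate for Campaign E: 62/360 = 0.172.

0.17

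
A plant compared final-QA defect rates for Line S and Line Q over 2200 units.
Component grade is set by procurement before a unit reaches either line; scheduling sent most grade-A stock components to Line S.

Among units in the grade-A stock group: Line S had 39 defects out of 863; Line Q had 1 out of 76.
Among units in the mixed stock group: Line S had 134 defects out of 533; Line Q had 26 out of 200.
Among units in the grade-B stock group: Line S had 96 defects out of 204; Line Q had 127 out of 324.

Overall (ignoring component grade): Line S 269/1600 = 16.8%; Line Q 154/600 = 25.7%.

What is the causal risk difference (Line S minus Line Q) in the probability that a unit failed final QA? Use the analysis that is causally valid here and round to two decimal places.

+0.07

Line Q is lower inside every component grade stratum but Line S is lower in aggregate. Whether to stratify depends on how component grade relates to the line.
Since component grade is a pre-existing factor (not a product of the line) and it affects the outcome on its own, it is a confounder. The stratified rates, not the pooled rate, identify the causal effect.
Adjusting over the population distribution of component grade: 0.427·(0.045−0.013) + 0.333·(0.251−0.130) + 0.240·(0.471−0.392) = +0.073.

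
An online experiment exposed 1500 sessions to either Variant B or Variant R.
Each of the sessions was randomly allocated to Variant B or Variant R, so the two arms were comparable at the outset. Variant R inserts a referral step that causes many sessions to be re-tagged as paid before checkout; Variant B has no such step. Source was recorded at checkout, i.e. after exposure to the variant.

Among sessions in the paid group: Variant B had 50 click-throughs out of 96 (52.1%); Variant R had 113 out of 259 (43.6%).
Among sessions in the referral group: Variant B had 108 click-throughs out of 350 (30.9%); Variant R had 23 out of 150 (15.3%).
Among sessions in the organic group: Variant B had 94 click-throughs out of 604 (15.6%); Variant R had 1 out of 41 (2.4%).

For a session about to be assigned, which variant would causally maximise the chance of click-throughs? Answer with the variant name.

The traffic source-specific comparison favours Variant B throughout, but the pooled figures favour Variant R. The question is whether to condition on traffic source.
Traffic source is recorded after the variant and is itself shifted by it — it sits on the causal path from variant to outcome. Conditioning on a mediator would strip out part of the effect we want; the pooled comparison gives the total causal effect.
Pooled: Variant B 24.0% vs Variant R 30.4%; Variant R is higher overall.

Variant R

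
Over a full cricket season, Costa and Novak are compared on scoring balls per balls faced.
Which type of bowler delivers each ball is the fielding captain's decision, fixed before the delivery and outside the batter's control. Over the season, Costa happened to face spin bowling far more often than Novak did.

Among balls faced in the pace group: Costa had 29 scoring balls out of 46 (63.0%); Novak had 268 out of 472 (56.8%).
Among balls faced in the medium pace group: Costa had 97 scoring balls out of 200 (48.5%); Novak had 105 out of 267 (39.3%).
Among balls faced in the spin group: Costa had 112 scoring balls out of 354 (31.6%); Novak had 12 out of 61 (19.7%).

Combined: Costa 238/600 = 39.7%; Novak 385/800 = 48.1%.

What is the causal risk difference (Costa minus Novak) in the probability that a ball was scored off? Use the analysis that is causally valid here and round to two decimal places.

Within every bowling type level Costa has the higher rate, yet pooled Novak does — Simpson's reversal.
Here bowling type is a common cause — it drives both which player a case falls under and the outcome. The crude comparison mixes populations; the stratum-specific rates are the causally relevant ones.
Adjusting over the population distribution of bowling type: 0.370·(0.630−0.568) + 0.334·(0.485−0.393) + 0.296·(0.316−0.197) = +0.089.

+0.09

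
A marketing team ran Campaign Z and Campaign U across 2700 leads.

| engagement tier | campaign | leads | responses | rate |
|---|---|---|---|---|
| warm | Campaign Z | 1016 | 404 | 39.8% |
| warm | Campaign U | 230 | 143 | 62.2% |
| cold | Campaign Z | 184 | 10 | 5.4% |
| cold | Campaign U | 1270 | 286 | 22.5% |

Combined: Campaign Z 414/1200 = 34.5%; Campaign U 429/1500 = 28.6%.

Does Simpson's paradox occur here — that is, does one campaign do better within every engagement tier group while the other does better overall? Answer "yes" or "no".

yes

Within each engagement tier level (warm 39.8% vs 62.2%; cold 5.4% vs 22.5%), Campaign U has the higher rate every time. Pooled: 34.5% vs 28.6% — Campaign Z has the higher rate overall. The two comparisons disagree.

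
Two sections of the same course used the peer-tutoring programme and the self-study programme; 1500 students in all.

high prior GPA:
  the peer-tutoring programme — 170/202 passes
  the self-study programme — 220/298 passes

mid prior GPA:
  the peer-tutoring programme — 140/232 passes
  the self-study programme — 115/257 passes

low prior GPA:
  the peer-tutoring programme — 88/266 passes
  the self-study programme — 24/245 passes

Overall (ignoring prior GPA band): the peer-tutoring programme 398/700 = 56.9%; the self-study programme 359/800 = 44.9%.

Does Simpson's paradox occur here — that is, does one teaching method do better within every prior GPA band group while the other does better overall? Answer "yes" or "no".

Within each prior GPA band level (high prior GPA 84.2% vs 73.8%; mid prior GPA 60.3% vs 44.7%; low prior GPA 33.1% vs 9.8%), the peer-tutoring programme has the higher rate every time. Pooled: 56.9% vs 44.9% — the peer-tutoring programme has the higher rate overall. They agree.

no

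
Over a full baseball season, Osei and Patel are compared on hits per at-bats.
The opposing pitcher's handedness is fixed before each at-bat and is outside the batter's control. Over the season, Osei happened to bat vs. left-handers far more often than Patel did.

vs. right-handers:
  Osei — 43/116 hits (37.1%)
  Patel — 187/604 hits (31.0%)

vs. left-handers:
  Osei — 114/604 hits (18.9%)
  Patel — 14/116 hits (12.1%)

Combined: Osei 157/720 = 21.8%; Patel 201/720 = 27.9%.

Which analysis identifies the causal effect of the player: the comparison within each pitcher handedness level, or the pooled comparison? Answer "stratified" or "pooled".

stratified

The pitcher handedness-specific comparison favours Osei throughout, but the pooled figures favour Patel. The question is whether to condition on pitcher handedness.
Here pitcher handedness is a common cause — it drives both which player a case falls under and the outcome. The crude comparison mixes populations; the stratum-specific rates are the causally relevant ones.
Within each level — vs. right-handers: 37.1% vs 31.0%; vs. left-handers: 18.9% vs 12.1% — Osei is higher every time.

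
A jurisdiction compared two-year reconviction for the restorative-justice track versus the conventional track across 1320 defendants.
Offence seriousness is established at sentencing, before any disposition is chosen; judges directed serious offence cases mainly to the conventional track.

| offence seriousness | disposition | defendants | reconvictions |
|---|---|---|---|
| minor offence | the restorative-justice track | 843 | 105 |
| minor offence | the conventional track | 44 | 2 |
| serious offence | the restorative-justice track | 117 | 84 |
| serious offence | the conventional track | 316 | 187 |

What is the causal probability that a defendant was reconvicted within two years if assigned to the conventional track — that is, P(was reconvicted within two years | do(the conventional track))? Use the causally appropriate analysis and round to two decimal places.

0.22

The offence seriousness-specific comparison favours the conventional track throughout, but the pooled figures favour the restorative-justice track. The question is whether to condition on offence seriousness.
Since offence seriousness is a pre-existing factor (not a product of the disposition) and it affects the outcome on its own, it is a confounder. The stratified rates, not the pooled rate, identify the causal effect.
Standardising the conventional track to the population offence seriousness mix: 0.672·2/44 + 0.328·187/316 = 0.225.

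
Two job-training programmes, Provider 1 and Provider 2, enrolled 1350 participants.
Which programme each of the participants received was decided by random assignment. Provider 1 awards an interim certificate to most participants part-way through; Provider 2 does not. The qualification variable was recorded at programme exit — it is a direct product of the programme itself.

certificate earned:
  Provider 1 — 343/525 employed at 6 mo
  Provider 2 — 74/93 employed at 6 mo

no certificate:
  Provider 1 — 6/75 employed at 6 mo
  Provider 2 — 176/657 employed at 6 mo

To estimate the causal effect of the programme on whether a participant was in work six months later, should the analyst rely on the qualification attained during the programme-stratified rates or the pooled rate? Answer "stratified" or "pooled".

pooled

Qualification attained during the programme lies on the pathway programme → qualification attained during the programme → outcome, so adjusting for it blocks the indirect effect. For the total causal effect of programme, use the unadjusted pooled rates.
Pooled: Provider 1 58.2% vs Provider 2 33.3%; Provider 1 is higher overall.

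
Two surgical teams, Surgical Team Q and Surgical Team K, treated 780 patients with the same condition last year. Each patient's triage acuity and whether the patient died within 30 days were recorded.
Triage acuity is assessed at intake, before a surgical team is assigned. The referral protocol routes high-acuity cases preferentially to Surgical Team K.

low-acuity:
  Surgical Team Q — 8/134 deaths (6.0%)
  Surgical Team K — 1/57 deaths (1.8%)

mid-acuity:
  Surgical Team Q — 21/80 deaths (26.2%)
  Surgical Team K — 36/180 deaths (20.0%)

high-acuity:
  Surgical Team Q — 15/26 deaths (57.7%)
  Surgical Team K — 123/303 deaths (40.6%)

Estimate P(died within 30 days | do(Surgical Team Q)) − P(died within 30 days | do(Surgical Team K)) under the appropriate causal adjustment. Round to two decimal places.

The triage acuity-specific comparison favours Surgical Team K throughout, but the pooled figures favour Surgical Team Q. The question is whether to condition on triage acuity.
Triage acuity is set before the surgical team has any effect — it is not caused by the surgical team — and it independently drives the outcome. That makes it a confounder, so the causal comparison is within triage acuity levels.
Adjusting over the population distribution of triage acuity: 0.245·(0.060−0.018) + 0.333·(0.263−0.200) + 0.422·(0.577−0.406) = +0.103.

+0.10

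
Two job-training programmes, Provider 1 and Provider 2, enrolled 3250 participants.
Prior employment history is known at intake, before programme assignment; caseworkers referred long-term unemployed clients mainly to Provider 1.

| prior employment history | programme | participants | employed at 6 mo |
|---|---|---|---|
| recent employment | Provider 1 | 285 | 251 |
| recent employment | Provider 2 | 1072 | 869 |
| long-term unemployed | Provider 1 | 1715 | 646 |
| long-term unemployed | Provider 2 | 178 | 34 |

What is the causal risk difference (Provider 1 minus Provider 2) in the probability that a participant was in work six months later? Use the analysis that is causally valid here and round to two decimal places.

Nothing the programme does changes prior employment history; the imbalance is an allocation artefact. With prior employment history also predicting the outcome, the pooled figure is confounded, and the within-stratum comparison is the causal one.
Adjusting over the population distribution of prior employment history: 0.418·(0.881−0.811) + 0.582·(0.377−0.191) = +0.137.

+0.14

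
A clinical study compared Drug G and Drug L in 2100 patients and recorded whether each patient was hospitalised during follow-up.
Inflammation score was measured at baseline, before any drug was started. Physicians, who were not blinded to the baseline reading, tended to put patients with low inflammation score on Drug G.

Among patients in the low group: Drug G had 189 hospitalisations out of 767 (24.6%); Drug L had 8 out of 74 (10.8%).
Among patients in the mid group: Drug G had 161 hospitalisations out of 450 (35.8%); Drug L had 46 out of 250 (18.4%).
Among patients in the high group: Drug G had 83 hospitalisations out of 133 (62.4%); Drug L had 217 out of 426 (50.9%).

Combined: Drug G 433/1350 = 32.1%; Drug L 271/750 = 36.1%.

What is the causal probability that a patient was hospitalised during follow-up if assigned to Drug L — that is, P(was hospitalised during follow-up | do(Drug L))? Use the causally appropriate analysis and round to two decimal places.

Here inflammation score is a common cause — it drives both which drug a case falls under and the outcome. The crude comparison mixes populations; the stratum-specific rates are the causally relevant ones.
Standardising Drug L to the population inflammation score mix: 0.400·8/74 + 0.333·46/250 + 0.266·217/426 = 0.240.

0.24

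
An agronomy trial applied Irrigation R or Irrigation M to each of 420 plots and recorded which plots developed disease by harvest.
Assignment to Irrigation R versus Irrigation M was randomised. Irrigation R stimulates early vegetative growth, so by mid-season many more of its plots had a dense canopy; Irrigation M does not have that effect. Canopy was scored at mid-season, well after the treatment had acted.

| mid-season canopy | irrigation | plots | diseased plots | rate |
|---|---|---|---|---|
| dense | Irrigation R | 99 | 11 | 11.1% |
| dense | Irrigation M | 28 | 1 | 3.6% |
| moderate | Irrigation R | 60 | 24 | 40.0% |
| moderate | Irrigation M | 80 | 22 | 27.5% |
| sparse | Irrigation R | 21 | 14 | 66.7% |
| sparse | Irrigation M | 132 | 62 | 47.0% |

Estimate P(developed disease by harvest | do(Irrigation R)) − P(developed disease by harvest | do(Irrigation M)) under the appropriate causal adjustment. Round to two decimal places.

Mid-season canopy lies on the pathway irrigation → mid-season canopy → outcome, so adjusting for it blocks the indirect effect. For the total causal effect of irrigation, use the unadjusted pooled rates.
The causal difference is the pooled difference: 0.272 − 0.354 = -0.082.

-0.08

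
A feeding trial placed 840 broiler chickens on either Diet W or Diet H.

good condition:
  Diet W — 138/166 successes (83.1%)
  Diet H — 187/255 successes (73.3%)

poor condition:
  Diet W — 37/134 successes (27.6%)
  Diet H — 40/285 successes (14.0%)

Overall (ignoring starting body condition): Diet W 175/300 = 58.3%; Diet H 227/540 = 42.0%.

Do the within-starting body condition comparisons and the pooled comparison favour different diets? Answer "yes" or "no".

no

Within each starting body condition level (good condition 83.1% vs 73.3%; poor condition 27.6% vs 14.0%), Diet W has the higher rate every time. Pooled: 58.3% vs 42.0% — Diet W has the higher rate overall. They agree.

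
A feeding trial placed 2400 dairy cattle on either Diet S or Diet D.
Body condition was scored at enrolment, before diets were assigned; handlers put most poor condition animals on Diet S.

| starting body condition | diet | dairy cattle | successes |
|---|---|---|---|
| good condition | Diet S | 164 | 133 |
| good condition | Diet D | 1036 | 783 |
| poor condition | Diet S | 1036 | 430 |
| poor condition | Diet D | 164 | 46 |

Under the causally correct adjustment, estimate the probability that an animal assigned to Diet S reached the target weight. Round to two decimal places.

Within every starting body condition level Diet S has the higher rate, yet pooled Diet D does — Simpson's reversal.
Here starting body condition is a common cause — it drives both which diet a case falls under and the outcome. The crude comparison mixes populations; the stratum-specific rates are the causally relevant ones.
Standardising Diet S to the population starting body condition mix: 0.500·133/164 + 0.500·430/1036 = 0.613.

0.61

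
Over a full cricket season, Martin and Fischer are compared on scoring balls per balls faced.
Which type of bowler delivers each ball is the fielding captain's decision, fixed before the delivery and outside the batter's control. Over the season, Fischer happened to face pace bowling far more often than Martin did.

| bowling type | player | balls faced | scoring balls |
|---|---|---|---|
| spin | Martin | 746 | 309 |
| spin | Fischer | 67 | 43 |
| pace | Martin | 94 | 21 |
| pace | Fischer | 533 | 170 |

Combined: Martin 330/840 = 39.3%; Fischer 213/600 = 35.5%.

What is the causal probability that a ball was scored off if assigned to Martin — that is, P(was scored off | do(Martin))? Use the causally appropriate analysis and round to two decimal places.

0.33

The bowling type-specific comparison favours Fischer throughout, but the pooled figures favour Martin. The question is whether to condition on bowling type.
Bowling type differs across players for reasons unrelated to any effect of the player itself, and it separately predicts the outcome — a classic confounder. We must compare within bowling type levels.
Standardising Martin to the population bowling type mix: 0.565·309/746 + 0.435·21/94 = 0.331.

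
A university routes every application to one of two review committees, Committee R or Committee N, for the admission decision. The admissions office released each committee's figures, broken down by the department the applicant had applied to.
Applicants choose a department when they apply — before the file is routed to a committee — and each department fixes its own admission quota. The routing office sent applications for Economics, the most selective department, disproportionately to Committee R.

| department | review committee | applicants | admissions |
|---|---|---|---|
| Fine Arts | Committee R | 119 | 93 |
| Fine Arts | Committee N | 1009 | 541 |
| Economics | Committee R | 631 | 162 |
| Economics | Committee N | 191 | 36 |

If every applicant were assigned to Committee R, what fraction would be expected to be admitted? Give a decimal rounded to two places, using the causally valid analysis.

The department-specific comparison favours Committee R throughout, but the pooled figures favour Committee N. The question is whether to condition on department.
Department is set before the review committee has any effect — it is not caused by the review committee — and it independently drives the outcome. That makes it a confounder, so the causal comparison is within department levels.
Standardising Committee R to the population department mix: 0.578·93/119 + 0.422·162/631 = 0.560.

0.56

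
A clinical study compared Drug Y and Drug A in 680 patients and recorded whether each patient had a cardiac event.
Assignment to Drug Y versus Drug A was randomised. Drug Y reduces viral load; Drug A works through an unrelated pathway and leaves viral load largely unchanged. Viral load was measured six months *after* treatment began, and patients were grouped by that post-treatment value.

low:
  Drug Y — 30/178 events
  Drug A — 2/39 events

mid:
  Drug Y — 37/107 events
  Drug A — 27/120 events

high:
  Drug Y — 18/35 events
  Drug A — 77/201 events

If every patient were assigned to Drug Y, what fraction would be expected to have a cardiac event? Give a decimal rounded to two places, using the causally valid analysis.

0.27

Viral load is downstream of the drug. One should not condition on a consequence of treatment, so the overall rates are the right comparison.
So P(outcome | do(Drug Y)) is just the pooled rate for Drug Y: 85/320 = 0.266.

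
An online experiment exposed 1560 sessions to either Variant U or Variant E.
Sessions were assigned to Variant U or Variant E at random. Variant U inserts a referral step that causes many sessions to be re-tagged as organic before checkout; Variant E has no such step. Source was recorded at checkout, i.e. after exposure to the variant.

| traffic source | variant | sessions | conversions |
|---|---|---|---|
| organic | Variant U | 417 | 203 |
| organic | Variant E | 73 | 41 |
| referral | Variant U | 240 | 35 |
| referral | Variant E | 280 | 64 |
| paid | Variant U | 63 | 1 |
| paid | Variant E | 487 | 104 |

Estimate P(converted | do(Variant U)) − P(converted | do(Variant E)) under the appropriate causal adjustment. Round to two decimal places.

+0.08

The traffic source-specific comparison favours Variant E throughout, but the pooled figures favour Variant U. The question is whether to condition on traffic source.
The distribution of traffic source is itself part of what the variant does — it is an intermediate outcome. Holding it fixed would remove that part of the effect; the total effect is the pooled difference.
The causal difference is the pooled difference: 0.332 − 0.249 = +0.083.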